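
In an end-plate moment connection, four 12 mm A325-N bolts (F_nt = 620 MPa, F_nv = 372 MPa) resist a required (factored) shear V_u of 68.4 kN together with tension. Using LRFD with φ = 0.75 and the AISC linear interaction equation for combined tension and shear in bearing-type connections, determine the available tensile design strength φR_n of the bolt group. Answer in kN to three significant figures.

159 kN

A_b = π·12²/4 = 113.1 mm²; f_rv = 68.4 × 1000 / (4 × 113.1) = 151.2 MPa.
F'_nt = 1.3 F_nt − (F_nt / φF_nv) f_rv = 1.3·620 − (620/(0.75·372))·151.2 = 470 MPa, capped at F_nt → F'_nt = 470 MPa.
R_n = F'_nt · A_b · n = 470 × 113.1 × 4 / 1000 = 212.6 kN.
Design strength φR_n = 0.75 × 212.6 = 159 kN.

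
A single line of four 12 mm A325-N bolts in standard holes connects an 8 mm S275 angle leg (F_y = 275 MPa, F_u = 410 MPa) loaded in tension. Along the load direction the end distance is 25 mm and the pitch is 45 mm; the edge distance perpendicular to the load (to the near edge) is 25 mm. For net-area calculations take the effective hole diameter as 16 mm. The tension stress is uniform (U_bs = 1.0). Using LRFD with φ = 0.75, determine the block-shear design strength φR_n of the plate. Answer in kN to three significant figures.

Shear plane L_v = 25 + 3·45 = 160 mm; A_gv = 160 × 8 = 1280 mm².
A_nv = (160 − 3.5·16) × 8 = 832 mm².
A_nt = (25 − 0.5·16) × 8 = 136 mm².
0.6 F_u A_nv = 204.7 kN; 0.6 F_y A_gv = 211.2 kN → shear rupture governs the shear term.
R_n = 204.7 + 1.0 × 410 × 136 / 1000 = 260.4 kN.
Design strength φR_n = 0.75 × 260.4 = 195 kN.

195 kN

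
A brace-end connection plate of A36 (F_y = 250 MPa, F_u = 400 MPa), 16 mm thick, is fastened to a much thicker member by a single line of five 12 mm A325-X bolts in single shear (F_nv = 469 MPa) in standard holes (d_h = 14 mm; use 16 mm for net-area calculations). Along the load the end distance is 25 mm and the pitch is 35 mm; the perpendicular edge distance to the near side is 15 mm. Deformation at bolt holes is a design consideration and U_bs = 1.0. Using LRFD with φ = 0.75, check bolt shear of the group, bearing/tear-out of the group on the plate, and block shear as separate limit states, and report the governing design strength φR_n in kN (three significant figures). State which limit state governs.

Bolt shear: A_b = π·12²/4 = 113.1 mm²; R_n = 469 × 113.1 × 5 × 1 / 1000 = 265.2 kN → 0.75 × 265.2 = 199 kN.
Bearing: edge l_c = 18, r_n = 138.2 kN; interior l_c = 21, r_n = 161.3 kN; R_n = 138.2 + 4·161.3 = 783.4 kN → 588 kN.
Block shear: A_gv = 2640, A_nv = 1488, A_nt = 112 mm²; R_n = min(0.6F_uA_nv, 0.6F_yA_gv) + U_bs·F_u·A_nt = 401.9 kN → 301 kN.
Bolt shear governs: 199 kN.

199 kN (bolt shear governs)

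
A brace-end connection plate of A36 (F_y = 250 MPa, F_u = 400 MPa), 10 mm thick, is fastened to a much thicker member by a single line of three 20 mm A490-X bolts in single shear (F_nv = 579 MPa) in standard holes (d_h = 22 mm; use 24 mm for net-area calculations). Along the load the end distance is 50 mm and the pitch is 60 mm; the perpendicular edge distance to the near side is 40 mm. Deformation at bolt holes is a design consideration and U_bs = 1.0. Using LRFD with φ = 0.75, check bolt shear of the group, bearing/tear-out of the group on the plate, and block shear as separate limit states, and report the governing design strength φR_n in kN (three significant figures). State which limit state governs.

Bolt shear: A_b = π·20²/4 = 314.2 mm²; R_n = 579 × 314.2 × 3 × 1 / 1000 = 545.7 kN → 0.75 × 545.7 = 409 kN.
Bearing: edge l_c = 39, r_n = 187.2 kN; interior l_c = 38, r_n = 182.4 kN; R_n = 187.2 + 2·182.4 = 552 kN → 414 kN.
Block shear: A_gv = 1700, A_nv = 1100, A_nt = 280 mm²; R_n = min(0.6F_uA_nv, 0.6F_yA_gv) + U_bs·F_u·A_nt = 367 kN → 275 kN.
Block shear governs: 275 kN.

275 kN (block shear governs)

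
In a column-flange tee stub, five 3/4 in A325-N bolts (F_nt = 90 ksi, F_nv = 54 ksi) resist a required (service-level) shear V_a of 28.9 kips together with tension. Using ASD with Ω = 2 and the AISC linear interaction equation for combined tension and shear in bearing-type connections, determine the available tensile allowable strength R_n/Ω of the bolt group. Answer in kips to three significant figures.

81.1 kips

A_b = π·0.75²/4 = 0.4418 in²; f_rv = 28.9 / (5 × 0.4418) = 13.08 ksi.
F'_nt = 1.3 F_nt − (Ω F_nt / F_nv) f_rv = 1.3·90 − (2·90/54)·13.08 = 73.39 ksi, capped at F_nt → F'_nt = 73.39 ksi.
R_n = F'_nt · A_b · n = 73.39 × 0.4418 × 5 = 162.1 kips.
Allowable strength R_n/Ω = 162.1 / 2 = 81.1 kips.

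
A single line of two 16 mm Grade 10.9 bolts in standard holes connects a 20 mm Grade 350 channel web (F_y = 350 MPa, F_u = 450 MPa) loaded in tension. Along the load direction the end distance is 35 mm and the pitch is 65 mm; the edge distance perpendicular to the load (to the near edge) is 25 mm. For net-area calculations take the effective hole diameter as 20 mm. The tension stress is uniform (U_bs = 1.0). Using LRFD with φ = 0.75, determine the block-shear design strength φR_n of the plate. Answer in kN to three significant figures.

385 kN

Shear plane L_v = 35 + 1·65 = 100 mm; A_gv = 100 × 20 = 2000 mm².
A_nv = (100 − 1.5·20) × 20 = 1400 mm².
A_nt = (25 − 0.5·20) × 20 = 300 mm².
0.6 F_u A_nv = 378 kN; 0.6 F_y A_gv = 420 kN → shear rupture governs the shear term.
R_n = 378 + 1.0 × 450 × 300 / 1000 = 513 kN.
Design strength φR_n = 0.75 × 513 = 385 kN.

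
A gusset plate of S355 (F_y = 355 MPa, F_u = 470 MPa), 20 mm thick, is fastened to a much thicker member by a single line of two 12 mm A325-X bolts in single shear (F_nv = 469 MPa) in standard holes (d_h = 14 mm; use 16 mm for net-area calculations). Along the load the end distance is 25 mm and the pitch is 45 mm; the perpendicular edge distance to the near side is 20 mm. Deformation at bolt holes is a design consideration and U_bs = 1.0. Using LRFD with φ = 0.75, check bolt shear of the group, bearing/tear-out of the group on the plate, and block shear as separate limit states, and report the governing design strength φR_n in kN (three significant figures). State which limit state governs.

79.6 kN (bolt shear governs)

Bolt shear: A_b = π·12²/4 = 113.1 mm²; R_n = 469 × 113.1 × 2 × 1 / 1000 = 106.1 kN → 0.75 × 106.1 = 79.6 kN.
Bearing: edge l_c = 18, r_n = 203 kN; interior l_c = 31, r_n = 270.7 kN; R_n = 203 + 1·270.7 = 473.8 kN → 355 kN.
Block shear: A_gv = 1400, A_nv = 920, A_nt = 240 mm²; R_n = min(0.6F_uA_nv, 0.6F_yA_gv) + U_bs·F_u·A_nt = 372.2 kN → 279 kN.
Bolt shear governs: 79.6 kN.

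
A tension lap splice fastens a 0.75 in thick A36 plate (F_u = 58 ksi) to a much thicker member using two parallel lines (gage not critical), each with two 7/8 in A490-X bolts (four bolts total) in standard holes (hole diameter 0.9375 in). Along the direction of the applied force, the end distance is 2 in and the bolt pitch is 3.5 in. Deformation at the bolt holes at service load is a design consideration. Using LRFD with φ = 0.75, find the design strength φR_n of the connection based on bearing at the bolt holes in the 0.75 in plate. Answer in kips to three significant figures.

Per bolt r_n = 1.2 l_c t F_u ≤ 2.4 d t F_u; upper limit = 2.4 × 0.875 × 0.75 × 58 = 91.35 kips.
Edge bolt: l_c = 2 − 0.9375/2 = 1.531 in → 1.2 × 1.531 × 0.75 × 58 = 79.93 → r_n = 79.93 kips.
Interior bolts: l_c = 3.5 − 0.9375 = 2.562 in → 1.2 × 2.562 × 0.75 × 58 = 133.8 → r_n = 91.35 kips.
R_n = 2 × 79.93 + 2 × 91.35 = 342.6 kips.
Design strength φR_n = 0.75 × 342.6 = 257 kips.

257 kips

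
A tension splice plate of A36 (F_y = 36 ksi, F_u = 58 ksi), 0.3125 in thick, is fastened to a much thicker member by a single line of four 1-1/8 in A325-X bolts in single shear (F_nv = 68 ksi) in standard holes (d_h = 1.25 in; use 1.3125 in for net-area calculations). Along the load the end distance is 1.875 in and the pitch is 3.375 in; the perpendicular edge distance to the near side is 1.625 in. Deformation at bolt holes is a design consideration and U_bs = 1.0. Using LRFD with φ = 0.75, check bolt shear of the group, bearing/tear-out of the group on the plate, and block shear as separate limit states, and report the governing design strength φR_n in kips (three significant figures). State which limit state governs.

73.6 kips (block shear governs)

Bolt shear: A_b = π·1.125²/4 = 0.994 in²; R_n = 68 × 0.994 × 4 × 1 = 270.4 kips → 0.75 × 270.4 = 203 kips.
Bearing: edge l_c = 1.25, r_n = 27.19 kips; interior l_c = 2.125, r_n = 46.22 kips; R_n = 27.19 + 3·46.22 = 165.8 kips → 124 kips.
Block shear: A_gv = 3.75, A_nv = 2.314, A_nt = 0.3027 in²; R_n = min(0.6F_uA_nv, 0.6F_yA_gv) + U_bs·F_u·A_nt = 98.1 kips → 73.6 kips.
Block shear governs: 73.6 kips.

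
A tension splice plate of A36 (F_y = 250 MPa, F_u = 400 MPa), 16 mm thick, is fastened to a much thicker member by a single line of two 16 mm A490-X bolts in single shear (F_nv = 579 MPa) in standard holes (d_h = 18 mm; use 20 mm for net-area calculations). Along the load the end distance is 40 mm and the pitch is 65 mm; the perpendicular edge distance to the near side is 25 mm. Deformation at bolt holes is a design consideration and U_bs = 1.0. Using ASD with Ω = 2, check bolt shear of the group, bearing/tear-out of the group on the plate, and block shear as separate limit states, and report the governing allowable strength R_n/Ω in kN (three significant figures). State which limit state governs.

116 kN (bolt shear governs)

Bolt shear: A_b = π·16²/4 = 201.1 mm²; R_n = 579 × 201.1 × 2 × 1 / 1000 = 232.8 kN → 232.8 / 2 = 116 kN.
Bearing: edge l_c = 31, r_n = 238.1 kN; interior l_c = 47, r_n = 245.8 kN; R_n = 238.1 + 1·245.8 = 483.8 kN → 242 kN.
Block shear: A_gv = 1680, A_nv = 1200, A_nt = 240 mm²; R_n = min(0.6F_uA_nv, 0.6F_yA_gv) + U_bs·F_u·A_nt = 348 kN → 174 kN.
Bolt shear governs: 116 kN.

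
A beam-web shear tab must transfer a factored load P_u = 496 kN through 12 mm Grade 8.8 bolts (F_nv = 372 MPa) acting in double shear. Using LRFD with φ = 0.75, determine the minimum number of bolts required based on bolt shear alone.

A_b = π·12²/4 = 113.1 mm².
Per-bolt design strength φR_n = 0.75 × 372 × 113.1 × 2 / 1000 = 63.11 kN.
n ≥ 496 / 63.11 = 7.86 → use 8 bolts.

8 bolts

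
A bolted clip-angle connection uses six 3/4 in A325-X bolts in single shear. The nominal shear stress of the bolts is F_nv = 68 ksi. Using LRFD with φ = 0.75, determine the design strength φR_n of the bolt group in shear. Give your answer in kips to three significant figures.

135 kips

A_b = π × 0.75² / 4 = 0.4418 in².
R_n = F_nv · A_b · n · n_s = 68 × 0.4418 × 6 × 1 = 180.2 kips.
Design strength φR_n = 0.75 × 180.2 = 135 kips.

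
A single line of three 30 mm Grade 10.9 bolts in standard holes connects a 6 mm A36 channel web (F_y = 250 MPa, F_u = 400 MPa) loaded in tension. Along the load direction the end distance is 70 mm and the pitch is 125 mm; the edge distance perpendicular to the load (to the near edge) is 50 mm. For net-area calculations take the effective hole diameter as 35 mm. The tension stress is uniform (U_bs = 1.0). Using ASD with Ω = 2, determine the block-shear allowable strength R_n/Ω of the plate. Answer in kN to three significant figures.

183 kN

Shear plane L_v = 70 + 2·125 = 320 mm; A_gv = 320 × 6 = 1920 mm².
A_nv = (320 − 2.5·35) × 6 = 1395 mm².
A_nt = (50 − 0.5·35) × 6 = 195 mm².
0.6 F_u A_nv = 334.8 kN; 0.6 F_y A_gv = 288 kN → shear yielding governs the shear term.
R_n = 288 + 1.0 × 400 × 195 / 1000 = 366 kN.
Allowable strength R_n/Ω = 366 / 2 = 183 kN.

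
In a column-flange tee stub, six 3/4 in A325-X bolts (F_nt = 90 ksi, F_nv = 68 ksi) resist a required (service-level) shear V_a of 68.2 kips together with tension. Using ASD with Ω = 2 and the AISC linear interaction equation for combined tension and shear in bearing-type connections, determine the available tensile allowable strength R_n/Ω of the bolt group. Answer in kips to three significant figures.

A_b = π·0.75²/4 = 0.4418 in²; f_rv = 68.2 / (6 × 0.4418) = 25.73 ksi.
F'_nt = 1.3 F_nt − (Ω F_nt / F_nv) f_rv = 1.3·90 − (2·90/68)·25.73 = 48.89 ksi, capped at F_nt → F'_nt = 48.89 ksi.
R_n = F'_nt · A_b · n = 48.89 × 0.4418 × 6 = 129.6 kips.
Allowable strength R_n/Ω = 129.6 / 2 = 64.8 kips.

64.8 kips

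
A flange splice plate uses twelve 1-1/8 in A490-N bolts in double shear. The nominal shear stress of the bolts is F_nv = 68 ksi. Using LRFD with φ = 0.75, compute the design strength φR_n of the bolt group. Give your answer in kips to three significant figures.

1220 kips

A_b = π × 1.125² / 4 = 0.994 in².
R_n = F_nv · A_b · n · n_s = 68 × 0.994 × 12 × 2 = 1622 kips.
Design strength φR_n = 0.75 × 1622 = 1220 kips.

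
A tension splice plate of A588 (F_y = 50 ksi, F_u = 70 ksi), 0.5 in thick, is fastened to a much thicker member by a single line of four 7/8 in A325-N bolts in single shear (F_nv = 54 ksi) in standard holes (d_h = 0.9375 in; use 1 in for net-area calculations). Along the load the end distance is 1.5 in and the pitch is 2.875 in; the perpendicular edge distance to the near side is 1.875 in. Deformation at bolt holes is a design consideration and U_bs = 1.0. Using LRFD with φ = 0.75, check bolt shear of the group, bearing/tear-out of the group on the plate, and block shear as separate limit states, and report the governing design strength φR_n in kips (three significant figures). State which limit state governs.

Bolt shear: A_b = π·0.875²/4 = 0.6013 in²; R_n = 54 × 0.6013 × 4 × 1 = 129.9 kips → 0.75 × 129.9 = 97.4 kips.
Bearing: edge l_c = 1.031, r_n = 43.31 kips; interior l_c = 1.938, r_n = 73.5 kips; R_n = 43.31 + 3·73.5 = 263.8 kips → 198 kips.
Block shear: A_gv = 5.062, A_nv = 3.312, A_nt = 0.6875 in²; R_n = min(0.6F_uA_nv, 0.6F_yA_gv) + U_bs·F_u·A_nt = 187.2 kips → 140 kips.
Bolt shear governs: 97.4 kips.

97.4 kips (bolt shear governs)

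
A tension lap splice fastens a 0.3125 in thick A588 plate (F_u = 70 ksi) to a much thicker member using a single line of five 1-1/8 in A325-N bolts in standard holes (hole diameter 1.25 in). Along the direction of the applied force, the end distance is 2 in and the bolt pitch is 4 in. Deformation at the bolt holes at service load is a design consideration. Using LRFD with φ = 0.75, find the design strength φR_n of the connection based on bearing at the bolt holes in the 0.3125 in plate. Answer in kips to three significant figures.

Per bolt r_n = 1.2 l_c t F_u ≤ 2.4 d t F_u; upper limit = 2.4 × 1.125 × 0.3125 × 70 = 59.06 kips.
Edge bolt: l_c = 2 − 1.25/2 = 1.375 in → 1.2 × 1.375 × 0.3125 × 70 = 36.09 → r_n = 36.09 kips.
Interior bolts: l_c = 4 − 1.25 = 2.75 in → 1.2 × 2.75 × 0.3125 × 70 = 72.19 → r_n = 59.06 kips.
R_n = 1 × 36.09 + 4 × 59.06 = 272.3 kips.
Design strength φR_n = 0.75 × 272.3 = 204 kips.

204 kips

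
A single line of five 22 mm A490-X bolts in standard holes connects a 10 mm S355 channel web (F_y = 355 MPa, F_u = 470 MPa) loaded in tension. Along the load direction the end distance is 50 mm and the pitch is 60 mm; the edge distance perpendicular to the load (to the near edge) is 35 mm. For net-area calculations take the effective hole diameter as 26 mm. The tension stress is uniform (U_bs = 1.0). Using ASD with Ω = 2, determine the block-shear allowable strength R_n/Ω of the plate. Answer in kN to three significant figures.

296 kN

Shear plane L_v = 50 + 4·60 = 290 mm; A_gv = 290 × 10 = 2900 mm².
A_nv = (290 − 4.5·26) × 10 = 1730 mm².
A_nt = (35 − 0.5·26) × 10 = 220 mm².
0.6 F_u A_nv = 487.9 kN; 0.6 F_y A_gv = 617.7 kN → shear rupture governs the shear term.
R_n = 487.9 + 1.0 × 470 × 220 / 1000 = 591.3 kN.
Allowable strength R_n/Ω = 591.3 / 2 = 296 kN.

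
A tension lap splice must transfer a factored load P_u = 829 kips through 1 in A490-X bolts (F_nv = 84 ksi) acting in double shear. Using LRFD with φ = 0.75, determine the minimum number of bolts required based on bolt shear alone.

9 bolts

A_b = π·1²/4 = 0.7854 in².
Per-bolt design strength φR_n = 0.75 × 84 × 0.7854 × 2 = 98.96 kips.
n ≥ 829 / 98.96 = 8.377 → use 9 bolts.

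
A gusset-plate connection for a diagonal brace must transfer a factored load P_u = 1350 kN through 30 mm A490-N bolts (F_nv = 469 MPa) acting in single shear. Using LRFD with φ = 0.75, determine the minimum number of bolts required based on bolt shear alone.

A_b = π·30²/4 = 706.9 mm².
Per-bolt design strength φR_n = 0.75 × 469 × 706.9 × 1 / 1000 = 248.6 kN.
n ≥ 1350 / 248.6 = 5.43 → use 6 bolts.

6 bolts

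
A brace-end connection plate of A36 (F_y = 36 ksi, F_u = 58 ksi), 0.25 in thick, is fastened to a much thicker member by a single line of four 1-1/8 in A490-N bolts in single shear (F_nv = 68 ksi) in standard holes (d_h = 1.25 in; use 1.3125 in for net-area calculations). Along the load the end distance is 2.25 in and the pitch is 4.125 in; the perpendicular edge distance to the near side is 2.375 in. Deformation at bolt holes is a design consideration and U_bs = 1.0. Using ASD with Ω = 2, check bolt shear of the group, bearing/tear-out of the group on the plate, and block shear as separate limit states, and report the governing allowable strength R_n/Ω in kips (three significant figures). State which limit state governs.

51.9 kips (block shear governs)

Bolt shear: A_b = π·1.125²/4 = 0.994 in²; R_n = 68 × 0.994 × 4 × 1 = 270.4 kips → 270.4 / 2 = 135 kips.
Bearing: edge l_c = 1.625, r_n = 28.27 kips; interior l_c = 2.875, r_n = 39.15 kips; R_n = 28.27 + 3·39.15 = 145.7 kips → 72.9 kips.
Block shear: A_gv = 3.656, A_nv = 2.508, A_nt = 0.4297 in²; R_n = min(0.6F_uA_nv, 0.6F_yA_gv) + U_bs·F_u·A_nt = 103.9 kips → 51.9 kips.
Block shear governs: 51.9 kips.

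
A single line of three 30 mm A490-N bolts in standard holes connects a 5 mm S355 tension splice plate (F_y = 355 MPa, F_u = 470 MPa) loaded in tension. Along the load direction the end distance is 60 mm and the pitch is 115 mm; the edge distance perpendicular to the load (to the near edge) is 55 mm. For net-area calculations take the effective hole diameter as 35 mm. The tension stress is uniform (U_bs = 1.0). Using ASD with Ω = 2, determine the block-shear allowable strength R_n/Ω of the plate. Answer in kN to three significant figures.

Shear plane L_v = 60 + 2·115 = 290 mm; A_gv = 290 × 5 = 1450 mm².
A_nv = (290 − 2.5·35) × 5 = 1012 mm².
A_nt = (55 − 0.5·35) × 5 = 187.5 mm².
0.6 F_u A_nv = 285.5 kN; 0.6 F_y A_gv = 308.9 kN → shear rupture governs the shear term.
R_n = 285.5 + 1.0 × 470 × 187.5 / 1000 = 373.7 kN.
Allowable strength R_n/Ω = 373.7 / 2 = 187 kN.

187 kN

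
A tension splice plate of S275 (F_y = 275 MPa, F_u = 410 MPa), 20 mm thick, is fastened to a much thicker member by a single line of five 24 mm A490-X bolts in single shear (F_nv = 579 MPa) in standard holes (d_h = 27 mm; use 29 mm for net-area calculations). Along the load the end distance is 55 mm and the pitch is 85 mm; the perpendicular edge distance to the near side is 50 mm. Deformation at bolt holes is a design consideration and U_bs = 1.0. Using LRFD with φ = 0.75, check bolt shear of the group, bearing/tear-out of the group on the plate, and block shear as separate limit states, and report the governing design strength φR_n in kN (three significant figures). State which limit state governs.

Bolt shear: A_b = π·24²/4 = 452.4 mm²; R_n = 579 × 452.4 × 5 × 1 / 1000 = 1310 kN → 0.75 × 1310 = 982 kN.
Bearing: edge l_c = 41.5, r_n = 408.4 kN; interior l_c = 58, r_n = 472.3 kN; R_n = 408.4 + 4·472.3 = 2298 kN → 1720 kN.
Block shear: A_gv = 7900, A_nv = 5290, A_nt = 710 mm²; R_n = min(0.6F_uA_nv, 0.6F_yA_gv) + U_bs·F_u·A_nt = 1592 kN → 1190 kN.
Bolt shear governs: 982 kN.

982 kN (bolt shear governs)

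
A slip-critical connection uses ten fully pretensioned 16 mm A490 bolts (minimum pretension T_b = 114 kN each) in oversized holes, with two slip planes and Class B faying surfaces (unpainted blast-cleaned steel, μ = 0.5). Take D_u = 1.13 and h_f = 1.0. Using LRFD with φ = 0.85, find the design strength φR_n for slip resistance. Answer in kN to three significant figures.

R_n = μ · D_u · h_f · T_b · n_s · n_b = 0.5 × 1.13 × 1.0 × 114 × 2 × 10 = 1288 kN.
Design strength φR_n = 0.85 × 1288 = 1090 kN.

1090 kN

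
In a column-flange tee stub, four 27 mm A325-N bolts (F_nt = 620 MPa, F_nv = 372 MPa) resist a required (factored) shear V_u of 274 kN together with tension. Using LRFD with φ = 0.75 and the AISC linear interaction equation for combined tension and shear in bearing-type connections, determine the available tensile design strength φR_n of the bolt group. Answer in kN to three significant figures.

928 kN

A_b = π·27²/4 = 572.6 mm²; f_rv = 274 × 1000 / (4 × 572.6) = 119.6 MPa.
F'_nt = 1.3 F_nt − (F_nt / φF_nv) f_rv = 1.3·620 − (620/(0.75·372))·119.6 = 540.1 MPa, capped at F_nt → F'_nt = 540.1 MPa.
R_n = F'_nt · A_b · n = 540.1 × 572.6 × 4 / 1000 = 1237 kN.
Design strength φR_n = 0.75 × 1237 = 928 kN.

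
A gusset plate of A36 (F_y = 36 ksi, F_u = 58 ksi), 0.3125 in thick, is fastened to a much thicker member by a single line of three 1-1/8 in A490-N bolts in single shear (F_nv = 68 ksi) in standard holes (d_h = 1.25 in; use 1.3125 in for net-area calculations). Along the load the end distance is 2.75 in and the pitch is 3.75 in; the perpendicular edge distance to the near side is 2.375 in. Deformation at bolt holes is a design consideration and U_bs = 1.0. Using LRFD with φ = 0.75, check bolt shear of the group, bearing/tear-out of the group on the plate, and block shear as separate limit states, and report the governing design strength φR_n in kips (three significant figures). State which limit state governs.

75.3 kips (block shear governs)

Bolt shear: A_b = π·1.125²/4 = 0.994 in²; R_n = 68 × 0.994 × 3 × 1 = 202.8 kips → 0.75 × 202.8 = 152 kips.
Bearing: edge l_c = 2.125, r_n = 46.22 kips; interior l_c = 2.5, r_n = 48.94 kips; R_n = 46.22 + 2·48.94 = 144.1 kips → 108 kips.
Block shear: A_gv = 3.203, A_nv = 2.178, A_nt = 0.5371 in²; R_n = min(0.6F_uA_nv, 0.6F_yA_gv) + U_bs·F_u·A_nt = 100.3 kips → 75.3 kips.
Block shear governs: 75.3 kips.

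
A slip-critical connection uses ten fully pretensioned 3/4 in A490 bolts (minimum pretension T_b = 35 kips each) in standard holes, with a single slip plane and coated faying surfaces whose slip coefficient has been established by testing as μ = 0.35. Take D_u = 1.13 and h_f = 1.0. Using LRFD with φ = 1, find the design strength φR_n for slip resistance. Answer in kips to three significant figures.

R_n = μ · D_u · h_f · T_b · n_s · n_b = 0.35 × 1.13 × 1.0 × 35 × 1 × 10 = 138.4 kips.
Design strength φR_n = 1 × 138.4 = 138 kips.

138 kips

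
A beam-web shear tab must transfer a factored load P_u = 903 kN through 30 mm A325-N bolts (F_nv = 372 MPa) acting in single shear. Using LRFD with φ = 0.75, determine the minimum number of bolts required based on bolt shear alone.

A_b = π·30²/4 = 706.9 mm².
Per-bolt design strength φR_n = 0.75 × 372 × 706.9 × 1 / 1000 = 197.2 kN.
n ≥ 903 / 197.2 = 4.579 → use 5 bolts.

5 bolts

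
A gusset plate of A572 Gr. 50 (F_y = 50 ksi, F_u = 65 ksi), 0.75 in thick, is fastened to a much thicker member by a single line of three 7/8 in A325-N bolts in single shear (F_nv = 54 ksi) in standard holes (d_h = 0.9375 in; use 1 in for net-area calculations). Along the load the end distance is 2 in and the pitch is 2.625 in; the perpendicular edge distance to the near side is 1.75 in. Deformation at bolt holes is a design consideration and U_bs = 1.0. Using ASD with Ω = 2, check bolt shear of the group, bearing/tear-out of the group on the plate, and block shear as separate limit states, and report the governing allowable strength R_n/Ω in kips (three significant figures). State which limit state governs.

48.7 kips (bolt shear governs)

Bolt shear: A_b = π·0.875²/4 = 0.6013 in²; R_n = 54 × 0.6013 × 3 × 1 = 97.41 kips → 97.41 / 2 = 48.7 kips.
Bearing: edge l_c = 1.531, r_n = 89.58 kips; interior l_c = 1.688, r_n = 98.72 kips; R_n = 89.58 + 2·98.72 = 287 kips → 144 kips.
Block shear: A_gv = 5.438, A_nv = 3.562, A_nt = 0.9375 in²; R_n = min(0.6F_uA_nv, 0.6F_yA_gv) + U_bs·F_u·A_nt = 199.9 kips → 99.9 kips.
Bolt shear governs: 48.7 kips.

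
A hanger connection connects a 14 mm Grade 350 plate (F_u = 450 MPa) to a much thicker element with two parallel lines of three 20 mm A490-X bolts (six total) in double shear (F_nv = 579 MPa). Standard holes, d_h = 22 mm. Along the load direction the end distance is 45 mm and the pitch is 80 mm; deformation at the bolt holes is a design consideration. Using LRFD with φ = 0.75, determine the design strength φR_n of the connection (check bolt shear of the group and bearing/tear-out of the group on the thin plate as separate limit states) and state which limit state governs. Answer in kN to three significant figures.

Bolt shear: A_b = π·20²/4 = 314.2 mm²; R_n = 579 × 314.2 × 6 × 2 / 1000 = 2183 kN → 0.75 × 2183 = 1640 kN.
Bearing (1.2 l_c t F_u ≤ 2.4 d t F_u): upper limit = 2.4·20·14·450 / 1000 = 302.4 kN.
  Edge l_c = 45 − 22/2 = 34 → r_n = 257 kN; interior l_c = 80 − 22 = 58 → r_n = 302.4 kN.
  R_n,bearing = 2·257 + 4·302.4 = 1724 kN → 0.75 × 1724 = 1290 kN.
Bearing governs: 1290 kN.

1290 kN (bearing governs)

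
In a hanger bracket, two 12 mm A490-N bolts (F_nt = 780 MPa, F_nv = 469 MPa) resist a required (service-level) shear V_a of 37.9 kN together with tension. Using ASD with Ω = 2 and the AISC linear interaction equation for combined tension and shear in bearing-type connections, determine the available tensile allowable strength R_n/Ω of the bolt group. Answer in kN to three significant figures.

51.6 kN

A_b = π·12²/4 = 113.1 mm²; f_rv = 37.9 × 1000 / (2 × 113.1) = 167.6 MPa.
F'_nt = 1.3 F_nt − (Ω F_nt / F_nv) f_rv = 1.3·780 − (2·780/469)·167.6 = 456.7 MPa, capped at F_nt → F'_nt = 456.7 MPa.
R_n = F'_nt · A_b · n = 456.7 × 113.1 × 2 / 1000 = 103.3 kN.
Allowable strength R_n/Ω = 103.3 / 2 = 51.6 kN.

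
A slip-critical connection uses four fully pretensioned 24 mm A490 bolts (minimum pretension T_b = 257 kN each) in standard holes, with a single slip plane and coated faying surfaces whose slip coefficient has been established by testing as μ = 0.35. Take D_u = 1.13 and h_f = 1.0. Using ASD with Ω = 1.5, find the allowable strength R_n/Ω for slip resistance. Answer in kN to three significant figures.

R_n = μ · D_u · h_f · T_b · n_s · n_b = 0.35 × 1.13 × 1.0 × 257 × 1 × 4 = 406.6 kN.
Allowable strength R_n/Ω = 406.6 / 1.5 = 271 kN.

271 kN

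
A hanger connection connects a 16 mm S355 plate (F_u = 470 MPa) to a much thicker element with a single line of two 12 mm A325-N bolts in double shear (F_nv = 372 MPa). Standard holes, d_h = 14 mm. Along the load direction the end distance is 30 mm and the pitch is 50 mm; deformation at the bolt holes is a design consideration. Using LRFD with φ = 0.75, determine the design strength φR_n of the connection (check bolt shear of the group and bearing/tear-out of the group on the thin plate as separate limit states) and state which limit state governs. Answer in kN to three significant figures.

126 kN (bolt shear governs)

Bolt shear: A_b = π·12²/4 = 113.1 mm²; R_n = 372 × 113.1 × 2 × 2 / 1000 = 168.3 kN → 0.75 × 168.3 = 126 kN.
Bearing (1.2 l_c t F_u ≤ 2.4 d t F_u): upper limit = 2.4·12·16·470 / 1000 = 216.6 kN.
  Edge l_c = 30 − 14/2 = 23 → r_n = 207.6 kN; interior l_c = 50 − 14 = 36 → r_n = 216.6 kN.
  R_n,bearing = 1·207.6 + 1·216.6 = 424.1 kN → 0.75 × 424.1 = 318 kN.
Bolt shear governs: 126 kN.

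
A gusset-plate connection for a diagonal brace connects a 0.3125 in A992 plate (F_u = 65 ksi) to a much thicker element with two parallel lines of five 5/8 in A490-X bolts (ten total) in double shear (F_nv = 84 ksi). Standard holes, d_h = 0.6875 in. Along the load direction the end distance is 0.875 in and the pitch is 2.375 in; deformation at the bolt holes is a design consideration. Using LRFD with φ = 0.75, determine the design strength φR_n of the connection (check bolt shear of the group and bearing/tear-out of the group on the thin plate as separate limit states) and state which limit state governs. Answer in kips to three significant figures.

202 kips (bearing governs)

Bolt shear: A_b = π·0.625²/4 = 0.3068 in²; R_n = 84 × 0.3068 × 10 × 2 = 515.4 kips → 0.75 × 515.4 = 387 kips.
Bearing (1.2 l_c t F_u ≤ 2.4 d t F_u): upper limit = 2.4·0.625·0.3125·65 = 30.47 kips.
  Edge l_c = 0.875 − 0.6875/2 = 0.5312 → r_n = 12.95 kips; interior l_c = 2.375 − 0.6875 = 1.688 → r_n = 30.47 kips.
  R_n,bearing = 2·12.95 + 8·30.47 = 269.6 kips → 0.75 × 269.6 = 202 kips.
Bearing governs: 202 kips.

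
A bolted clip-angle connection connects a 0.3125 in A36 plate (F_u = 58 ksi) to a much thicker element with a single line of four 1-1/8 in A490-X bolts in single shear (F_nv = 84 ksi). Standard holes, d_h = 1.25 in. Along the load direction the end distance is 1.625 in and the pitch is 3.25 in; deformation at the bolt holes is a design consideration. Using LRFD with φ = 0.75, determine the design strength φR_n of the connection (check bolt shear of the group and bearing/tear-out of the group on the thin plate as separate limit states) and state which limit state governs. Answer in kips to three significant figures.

Bolt shear: A_b = π·1.125²/4 = 0.994 in²; R_n = 84 × 0.994 × 4 × 1 = 334 kips → 0.75 × 334 = 250 kips.
Bearing (1.2 l_c t F_u ≤ 2.4 d t F_u): upper limit = 2.4·1.125·0.3125·58 = 48.94 kips.
  Edge l_c = 1.625 − 1.25/2 = 1 → r_n = 21.75 kips; interior l_c = 3.25 − 1.25 = 2 → r_n = 43.5 kips.
  R_n,bearing = 1·21.75 + 3·43.5 = 152.2 kips → 0.75 × 152.2 = 114 kips.
Bearing governs: 114 kips.

114 kips (bearing governs)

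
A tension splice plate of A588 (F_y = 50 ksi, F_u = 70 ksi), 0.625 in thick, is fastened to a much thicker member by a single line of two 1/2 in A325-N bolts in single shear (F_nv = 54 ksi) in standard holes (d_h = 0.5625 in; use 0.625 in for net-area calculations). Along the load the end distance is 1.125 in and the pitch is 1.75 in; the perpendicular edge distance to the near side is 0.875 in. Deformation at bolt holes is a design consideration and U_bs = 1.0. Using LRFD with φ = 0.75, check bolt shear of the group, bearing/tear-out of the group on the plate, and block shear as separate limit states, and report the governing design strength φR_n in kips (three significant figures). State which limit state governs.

Bolt shear: A_b = π·0.5²/4 = 0.1963 in²; R_n = 54 × 0.1963 × 2 × 1 = 21.21 kips → 0.75 × 21.21 = 15.9 kips.
Bearing: edge l_c = 0.8438, r_n = 44.3 kips; interior l_c = 1.188, r_n = 52.5 kips; R_n = 44.3 + 1·52.5 = 96.8 kips → 72.6 kips.
Block shear: A_gv = 1.797, A_nv = 1.211, A_nt = 0.3516 in²; R_n = min(0.6F_uA_nv, 0.6F_yA_gv) + U_bs·F_u·A_nt = 75.47 kips → 56.6 kips.
Bolt shear governs: 15.9 kips.

15.9 kips (bolt shear governs)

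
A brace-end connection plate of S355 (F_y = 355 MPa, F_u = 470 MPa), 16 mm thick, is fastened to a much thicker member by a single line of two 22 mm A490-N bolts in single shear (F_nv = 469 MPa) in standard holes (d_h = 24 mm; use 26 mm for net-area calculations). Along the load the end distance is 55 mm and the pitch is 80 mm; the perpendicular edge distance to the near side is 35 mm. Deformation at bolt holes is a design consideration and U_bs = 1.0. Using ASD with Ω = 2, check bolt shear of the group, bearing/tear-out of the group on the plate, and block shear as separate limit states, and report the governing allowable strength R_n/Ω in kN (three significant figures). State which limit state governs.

178 kN (bolt shear governs)

Bolt shear: A_b = π·22²/4 = 380.1 mm²; R_n = 469 × 380.1 × 2 × 1 / 1000 = 356.6 kN → 356.6 / 2 = 178 kN.
Bearing: edge l_c = 43, r_n = 388 kN; interior l_c = 56, r_n = 397.1 kN; R_n = 388 + 1·397.1 = 785.1 kN → 393 kN.
Block shear: A_gv = 2160, A_nv = 1536, A_nt = 352 mm²; R_n = min(0.6F_uA_nv, 0.6F_yA_gv) + U_bs·F_u·A_nt = 598.6 kN → 299 kN.
Bolt shear governs: 178 kN.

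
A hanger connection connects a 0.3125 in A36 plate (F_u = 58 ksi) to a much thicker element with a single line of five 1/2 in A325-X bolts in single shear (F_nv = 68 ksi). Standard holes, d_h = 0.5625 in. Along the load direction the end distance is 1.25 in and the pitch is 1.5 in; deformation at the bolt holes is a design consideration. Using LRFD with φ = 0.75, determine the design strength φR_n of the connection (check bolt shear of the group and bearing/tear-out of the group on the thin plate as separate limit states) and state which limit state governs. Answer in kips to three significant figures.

50.1 kips (bolt shear governs)

Bolt shear: A_b = π·0.5²/4 = 0.1963 in²; R_n = 68 × 0.1963 × 5 × 1 = 66.76 kips → 0.75 × 66.76 = 50.1 kips.
Bearing (1.2 l_c t F_u ≤ 2.4 d t F_u): upper limit = 2.4·0.5·0.3125·58 = 21.75 kips.
  Edge l_c = 1.25 − 0.5625/2 = 0.9688 → r_n = 21.07 kips; interior l_c = 1.5 − 0.5625 = 0.9375 → r_n = 20.39 kips.
  R_n,bearing = 1·21.07 + 4·20.39 = 102.6 kips → 0.75 × 102.6 = 77 kips.
Bolt shear governs: 50.1 kips.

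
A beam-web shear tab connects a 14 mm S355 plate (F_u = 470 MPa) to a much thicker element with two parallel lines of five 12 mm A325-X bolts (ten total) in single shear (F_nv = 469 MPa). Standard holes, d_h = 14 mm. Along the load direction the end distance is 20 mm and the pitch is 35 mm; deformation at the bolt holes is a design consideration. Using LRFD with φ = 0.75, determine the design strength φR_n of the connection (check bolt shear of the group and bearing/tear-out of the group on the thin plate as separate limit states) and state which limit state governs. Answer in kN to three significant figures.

398 kN (bolt shear governs)

Bolt shear: A_b = π·12²/4 = 113.1 mm²; R_n = 469 × 113.1 × 10 × 1 / 1000 = 530.4 kN → 0.75 × 530.4 = 398 kN.
Bearing (1.2 l_c t F_u ≤ 2.4 d t F_u): upper limit = 2.4·12·14·470 / 1000 = 189.5 kN.
  Edge l_c = 20 − 14/2 = 13 → r_n = 102.6 kN; interior l_c = 35 − 14 = 21 → r_n = 165.8 kN.
  R_n,bearing = 2·102.6 + 8·165.8 = 1532 kN → 0.75 × 1532 = 1150 kN.
Bolt shear governs: 398 kN.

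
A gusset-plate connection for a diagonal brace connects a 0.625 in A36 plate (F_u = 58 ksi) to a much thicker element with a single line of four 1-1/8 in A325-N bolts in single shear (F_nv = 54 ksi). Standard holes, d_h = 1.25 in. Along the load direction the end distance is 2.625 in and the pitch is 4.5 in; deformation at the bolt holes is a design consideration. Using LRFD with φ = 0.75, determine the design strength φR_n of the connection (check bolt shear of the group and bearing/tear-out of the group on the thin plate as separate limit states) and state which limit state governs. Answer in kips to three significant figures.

161 kips (bolt shear governs)

Bolt shear: A_b = π·1.125²/4 = 0.994 in²; R_n = 54 × 0.994 × 4 × 1 = 214.7 kips → 0.75 × 214.7 = 161 kips.
Bearing (1.2 l_c t F_u ≤ 2.4 d t F_u): upper limit = 2.4·1.125·0.625·58 = 97.87 kips.
  Edge l_c = 2.625 − 1.25/2 = 2 → r_n = 87 kips; interior l_c = 4.5 − 1.25 = 3.25 → r_n = 97.87 kips.
  R_n,bearing = 1·87 + 3·97.87 = 380.6 kips → 0.75 × 380.6 = 285 kips.
Bolt shear governs: 161 kips.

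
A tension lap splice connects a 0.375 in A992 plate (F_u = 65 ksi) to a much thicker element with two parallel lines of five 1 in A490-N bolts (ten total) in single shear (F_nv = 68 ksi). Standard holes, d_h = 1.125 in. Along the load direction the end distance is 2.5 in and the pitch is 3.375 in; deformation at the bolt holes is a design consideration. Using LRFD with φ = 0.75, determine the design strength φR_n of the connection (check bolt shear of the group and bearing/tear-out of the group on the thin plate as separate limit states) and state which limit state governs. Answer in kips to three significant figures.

401 kips (bolt shear governs)

Bolt shear: A_b = π·1²/4 = 0.7854 in²; R_n = 68 × 0.7854 × 10 × 1 = 534.1 kips → 0.75 × 534.1 = 401 kips.
Bearing (1.2 l_c t F_u ≤ 2.4 d t F_u): upper limit = 2.4·1·0.375·65 = 58.5 kips.
  Edge l_c = 2.5 − 1.125/2 = 1.938 → r_n = 56.67 kips; interior l_c = 3.375 − 1.125 = 2.25 → r_n = 58.5 kips.
  R_n,bearing = 2·56.67 + 8·58.5 = 581.3 kips → 0.75 × 581.3 = 436 kips.
Bolt shear governs: 401 kips.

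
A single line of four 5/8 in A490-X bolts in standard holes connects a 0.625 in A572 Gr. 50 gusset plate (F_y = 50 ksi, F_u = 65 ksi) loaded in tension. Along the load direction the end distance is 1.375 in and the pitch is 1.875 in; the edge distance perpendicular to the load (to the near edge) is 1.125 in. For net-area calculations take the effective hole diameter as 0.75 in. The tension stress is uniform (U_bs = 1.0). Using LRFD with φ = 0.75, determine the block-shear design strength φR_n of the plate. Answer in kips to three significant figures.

103 kips

Shear plane L_v = 1.375 + 3·1.875 = 7 in; A_gv = 7 × 0.625 = 4.375 in².
A_nv = (7 − 3.5·0.75) × 0.625 = 2.734 in².
A_nt = (1.125 − 0.5·0.75) × 0.625 = 0.4688 in².
0.6 F_u A_nv = 106.6 kips; 0.6 F_y A_gv = 131.2 kips → shear rupture governs the shear term.
R_n = 106.6 + 1.0 × 65 × 0.4688 = 137.1 kips.
Design strength φR_n = 0.75 × 137.1 = 103 kips.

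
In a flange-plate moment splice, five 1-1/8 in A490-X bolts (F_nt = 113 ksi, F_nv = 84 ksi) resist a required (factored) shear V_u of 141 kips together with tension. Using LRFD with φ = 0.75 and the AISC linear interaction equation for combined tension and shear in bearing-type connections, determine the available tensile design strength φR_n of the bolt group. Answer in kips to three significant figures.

358 kips

A_b = π·1.125²/4 = 0.994 in²; f_rv = 141 / (5 × 0.994) = 28.37 ksi.
F'_nt = 1.3 F_nt − (F_nt / φF_nv) f_rv = 1.3·113 − (113/(0.75·84))·28.37 = 96.01 ksi, capped at F_nt → F'_nt = 96.01 ksi.
R_n = F'_nt · A_b · n = 96.01 × 0.994 × 5 = 477.2 kips.
Design strength φR_n = 0.75 × 477.2 = 358 kips.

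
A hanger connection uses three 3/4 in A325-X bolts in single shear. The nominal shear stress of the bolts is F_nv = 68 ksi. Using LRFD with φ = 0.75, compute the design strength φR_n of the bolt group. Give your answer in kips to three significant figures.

67.6 kips

A_b = π × 0.75² / 4 = 0.4418 in².
R_n = F_nv · A_b · n · n_s = 68 × 0.4418 × 3 × 1 = 90.12 kips.
Design strength φR_n = 0.75 × 90.12 = 67.6 kips.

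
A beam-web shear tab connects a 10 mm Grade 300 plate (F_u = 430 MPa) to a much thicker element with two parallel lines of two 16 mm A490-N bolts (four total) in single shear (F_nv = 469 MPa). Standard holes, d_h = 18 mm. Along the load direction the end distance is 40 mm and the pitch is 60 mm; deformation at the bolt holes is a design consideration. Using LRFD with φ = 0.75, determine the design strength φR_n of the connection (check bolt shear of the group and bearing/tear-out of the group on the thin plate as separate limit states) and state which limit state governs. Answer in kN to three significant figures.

283 kN (bolt shear governs)

Bolt shear: A_b = π·16²/4 = 201.1 mm²; R_n = 469 × 201.1 × 4 × 1 / 1000 = 377.2 kN → 0.75 × 377.2 = 283 kN.
Bearing (1.2 l_c t F_u ≤ 2.4 d t F_u): upper limit = 2.4·16·10·430 / 1000 = 165.1 kN.
  Edge l_c = 40 − 18/2 = 31 → r_n = 160 kN; interior l_c = 60 − 18 = 42 → r_n = 165.1 kN.
  R_n,bearing = 2·160 + 2·165.1 = 650.2 kN → 0.75 × 650.2 = 488 kN.
Bolt shear governs: 283 kN.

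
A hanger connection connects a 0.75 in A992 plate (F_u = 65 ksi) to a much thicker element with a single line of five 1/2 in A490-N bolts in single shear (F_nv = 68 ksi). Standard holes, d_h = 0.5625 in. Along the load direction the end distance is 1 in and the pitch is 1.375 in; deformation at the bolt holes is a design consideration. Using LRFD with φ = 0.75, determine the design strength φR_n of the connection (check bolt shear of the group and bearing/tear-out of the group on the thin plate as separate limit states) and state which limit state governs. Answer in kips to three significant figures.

50.1 kips (bolt shear governs)

Bolt shear: A_b = π·0.5²/4 = 0.1963 in²; R_n = 68 × 0.1963 × 5 × 1 = 66.76 kips → 0.75 × 66.76 = 50.1 kips.
Bearing (1.2 l_c t F_u ≤ 2.4 d t F_u): upper limit = 2.4·0.5·0.75·65 = 58.5 kips.
  Edge l_c = 1 − 0.5625/2 = 0.7188 → r_n = 42.05 kips; interior l_c = 1.375 − 0.5625 = 0.8125 → r_n = 47.53 kips.
  R_n,bearing = 1·42.05 + 4·47.53 = 232.2 kips → 0.75 × 232.2 = 174 kips.
Bolt shear governs: 50.1 kips.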